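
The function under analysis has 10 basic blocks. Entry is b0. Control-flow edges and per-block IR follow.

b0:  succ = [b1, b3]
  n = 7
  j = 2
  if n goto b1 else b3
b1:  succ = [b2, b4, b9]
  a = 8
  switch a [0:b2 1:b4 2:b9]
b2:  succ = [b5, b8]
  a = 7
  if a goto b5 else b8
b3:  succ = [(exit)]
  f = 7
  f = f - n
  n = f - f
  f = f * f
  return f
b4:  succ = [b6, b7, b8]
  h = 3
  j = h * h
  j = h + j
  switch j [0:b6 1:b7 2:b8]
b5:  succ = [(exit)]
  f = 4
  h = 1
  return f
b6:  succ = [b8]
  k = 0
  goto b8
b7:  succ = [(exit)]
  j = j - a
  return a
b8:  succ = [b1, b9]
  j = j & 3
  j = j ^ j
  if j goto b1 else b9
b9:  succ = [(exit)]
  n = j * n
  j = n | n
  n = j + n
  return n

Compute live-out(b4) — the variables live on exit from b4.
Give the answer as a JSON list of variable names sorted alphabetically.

Per-block:
  b0: def={j,n} ue=∅
  b1: def={a} ue=∅
  b2: def={a} ue=∅
  b3: def={f,n} ue={n}
  b4: def={h,j} ue=∅
  b5: def={f,h} ue=∅
  b6: def={k} ue=∅
  b7: def={j} ue={a,j}
  b8: def={j} ue={j}
  b9: def={j,n} ue={j,n}

Backward fixpoint:
  live b0: ∅→{j,n}
  live b1: {j,n}→{a,j,n}
  live b2: {j,n}→{j,n}
  live b3: {n}→∅
  live b4: {a,n}→{a,j,n}
  live b5: ∅→∅
  live b6: {j,n}→{j,n}
  live b7: {a,j}→∅
  live b8: {j,n}→{j,n}
  live b9: {j,n}→∅

live-out(b4) = ["a", "j", "n"]

Answer: ["a", "j", "n"]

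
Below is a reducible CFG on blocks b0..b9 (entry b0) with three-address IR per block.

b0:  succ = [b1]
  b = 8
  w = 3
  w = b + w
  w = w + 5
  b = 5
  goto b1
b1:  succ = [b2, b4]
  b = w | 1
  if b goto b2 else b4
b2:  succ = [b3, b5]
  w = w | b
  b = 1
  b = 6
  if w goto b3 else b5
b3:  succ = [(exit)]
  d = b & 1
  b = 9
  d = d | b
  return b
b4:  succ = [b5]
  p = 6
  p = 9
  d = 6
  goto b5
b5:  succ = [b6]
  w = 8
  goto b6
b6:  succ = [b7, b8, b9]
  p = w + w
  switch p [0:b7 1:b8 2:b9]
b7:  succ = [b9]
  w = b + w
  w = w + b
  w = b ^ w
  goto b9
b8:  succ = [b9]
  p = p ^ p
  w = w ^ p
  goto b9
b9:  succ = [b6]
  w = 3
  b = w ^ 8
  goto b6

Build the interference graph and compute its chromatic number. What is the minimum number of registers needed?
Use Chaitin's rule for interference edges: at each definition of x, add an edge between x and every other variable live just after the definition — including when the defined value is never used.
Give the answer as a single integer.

def/use:
  b0: {b,w} / ∅
  b1: {b} / {w}
  b2: {b,w} / {b,w}
  b3: {b,d} / {b}
  b4: {d,p} / ∅
  b5: {w} / ∅
  b6: {p} / {w}
  b7: {w} / {b,w}
  b8: {p,w} / {p,w}
  b9: {b,w} / ∅

Live sets:
  b0 li=∅ lo={w}
  b1 li={w} lo={b,w}
  b2 li={b,w} lo={b}
  b3 li={b} lo=∅
  b4 li={b} lo={b}
  b5 li={b} lo={b,w}
  b6 li={b,w} lo={b,p,w}
  b7 li={b,w} lo=∅
  b8 li={p,w} lo=∅
  b9 li=∅ lo={b,w}

Interference:
  b — {d,p,w}
  d — {b}
  p — {b,w}
  w — {b,p}

Registers:
  lower bound: {b,p,w} mutually conflict ⇒ χ ≥ 3
  assign b→R0 d→R1 p→R1 w→R2 — no edge inside a register ⇒ χ ≤ 3
  χ = 3

Answer: 3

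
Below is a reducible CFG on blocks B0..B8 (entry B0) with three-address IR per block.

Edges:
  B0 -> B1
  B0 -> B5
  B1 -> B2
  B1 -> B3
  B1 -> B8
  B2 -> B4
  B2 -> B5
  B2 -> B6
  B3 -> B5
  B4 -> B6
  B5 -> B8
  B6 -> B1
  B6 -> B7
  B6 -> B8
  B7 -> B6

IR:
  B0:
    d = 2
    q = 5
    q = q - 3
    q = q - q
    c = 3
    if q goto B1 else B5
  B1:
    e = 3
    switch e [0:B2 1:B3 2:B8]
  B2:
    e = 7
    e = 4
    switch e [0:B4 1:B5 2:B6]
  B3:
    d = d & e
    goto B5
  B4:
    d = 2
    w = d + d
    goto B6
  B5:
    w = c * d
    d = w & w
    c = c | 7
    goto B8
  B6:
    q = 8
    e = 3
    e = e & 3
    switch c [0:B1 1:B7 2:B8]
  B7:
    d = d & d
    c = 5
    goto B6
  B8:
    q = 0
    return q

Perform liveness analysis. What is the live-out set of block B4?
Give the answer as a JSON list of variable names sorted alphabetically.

Per-block:
  B0 def {c,d,q} use ∅
  B1 def {e} use ∅
  B2 def {e} use ∅
  B3 def {d} use {d,e}
  B4 def {d,w} use ∅
  B5 def {c,d,w} use {c,d}
  B6 def {e,q} use {c}
  B7 def {c,d} use {d}
  B8 def {q} use ∅

Liveness:
  live B0: ∅→{c,d}
  live B1: {c,d}→{c,d,e}
  live B2: {c,d}→{c,d}
  live B3: {c,d,e}→{c,d}
  live B4: {c}→{c,d}
  live B5: {c,d}→∅
  live B6: {c,d}→{c,d}
  live B7: {d}→{c,d}
  live B8: ∅→∅

live-out(B4) = ["c", "d"]

Answer: ["c", "d"]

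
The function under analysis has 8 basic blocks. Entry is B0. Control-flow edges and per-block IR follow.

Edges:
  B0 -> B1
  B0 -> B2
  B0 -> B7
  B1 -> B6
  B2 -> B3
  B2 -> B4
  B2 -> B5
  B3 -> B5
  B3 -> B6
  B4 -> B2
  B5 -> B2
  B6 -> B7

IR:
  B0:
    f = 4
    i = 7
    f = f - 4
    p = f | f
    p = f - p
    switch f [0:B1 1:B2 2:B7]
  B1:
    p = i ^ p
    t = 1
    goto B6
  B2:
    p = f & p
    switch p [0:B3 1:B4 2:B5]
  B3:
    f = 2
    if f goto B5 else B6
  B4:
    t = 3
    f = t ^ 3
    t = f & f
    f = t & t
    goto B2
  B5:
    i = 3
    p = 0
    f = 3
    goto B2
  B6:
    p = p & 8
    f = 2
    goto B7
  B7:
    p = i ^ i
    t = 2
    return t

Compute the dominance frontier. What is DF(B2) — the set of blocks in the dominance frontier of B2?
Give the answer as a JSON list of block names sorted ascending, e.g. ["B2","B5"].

idom tree: B1←B0 B2←B0 B3←B2 B4←B2 B5←B2 B6←B0 B7←B0
Join-block Dom:
  B2: preds {B0,B4,B5}: {B0} ∩ {B0,B2,B4} ∩ {B0,B2,B5} = {B0}; idom=B0
  B5: preds {B2,B3}: {B0,B2} ∩ {B0,B2,B3} = {B0,B2}; idom=B2
  B6: preds {B1,B3}: {B0,B1} ∩ {B0,B2,B3} = {B0}; idom=B0
  B7: preds {B0,B6}: {B0} ∩ {B0,B6} = {B0}; idom=B0

Frontier:
  join B2 pred B0: · stop@B0
  join B2 pred B4: B4→B2 stop@B0
  join B2 pred B5: B5→B2 stop@B0
  join B5 pred B2: · stop@B2
  join B5 pred B3: B3 stop@B2
  join B6 pred B1: B1 stop@B0
  join B6 pred B3: B3→B2 stop@B0
  join B7 pred B0: · stop@B0
  join B7 pred B6: B6 stop@B0
  B0: DF=∅
  B1: DF={B6}
  B2: DF={B2,B6}
  B3: DF={B5,B6}
  B4: DF={B2}
  B5: DF={B2}
  B6: DF={B7}
  B7: DF=∅

DF(B2) = ["B2", "B6"]

Answer: ["B2", "B6"]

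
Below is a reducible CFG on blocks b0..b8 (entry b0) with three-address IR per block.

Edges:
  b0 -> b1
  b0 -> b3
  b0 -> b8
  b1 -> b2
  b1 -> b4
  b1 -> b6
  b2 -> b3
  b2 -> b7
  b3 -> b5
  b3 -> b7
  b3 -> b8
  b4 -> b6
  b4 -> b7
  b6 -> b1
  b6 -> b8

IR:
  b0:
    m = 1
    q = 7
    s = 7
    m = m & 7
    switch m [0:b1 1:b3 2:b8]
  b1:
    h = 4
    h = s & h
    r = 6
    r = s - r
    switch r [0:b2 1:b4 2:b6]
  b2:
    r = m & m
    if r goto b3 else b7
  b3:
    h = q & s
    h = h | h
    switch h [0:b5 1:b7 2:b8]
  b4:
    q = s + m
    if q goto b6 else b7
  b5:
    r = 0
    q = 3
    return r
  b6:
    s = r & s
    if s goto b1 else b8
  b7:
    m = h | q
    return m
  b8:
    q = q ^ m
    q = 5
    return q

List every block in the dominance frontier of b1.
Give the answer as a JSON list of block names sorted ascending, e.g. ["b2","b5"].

idom tree: b1←b0 b2←b1 b3←b0 b4←b1 b5←b3 b6←b1 b7←b0 b8←b0
Dom at joins:
  b1: preds {b0,b6}: {b0} ∩ {b0,b1,b6} = {b0}; idom=b0
  b3: preds {b0,b2}: {b0} ∩ {b0,b1,b2} = {b0}; idom=b0
  b6: preds {b1,b4}: {b0,b1} ∩ {b0,b1,b4} = {b0,b1}; idom=b1
  b7: preds {b2,b3,b4}: {b0,b1,b2} ∩ {b0,b3} ∩ {b0,b1,b4} = {b0}; idom=b0
  b8: preds {b0,b3,b6}: {b0} ∩ {b0,b3} ∩ {b0,b1,b6} = {b0}; idom=b0

DF walk-up:
  b1←b0: walk · to b0
  b1←b6: walk b6→b1 to b0
  b3←b0: walk · to b0
  b3←b2: walk b2→b1 to b0
  b6←b1: walk · to b1
  b6←b4: walk b4 to b1
  b7←b2: walk b2→b1 to b0
  b7←b3: walk b3 to b0
  b7←b4: walk b4→b1 to b0
  b8←b0: walk · to b0
  b8←b3: walk b3 to b0
  b8←b6: walk b6→b1 to b0
  b0: DF=∅
  b1: DF={b1,b3,b7,b8}
  b2: DF={b3,b7}
  b3: DF={b7,b8}
  b4: DF={b6,b7}
  b5: DF=∅
  b6: DF={b1,b8}
  b7: DF=∅
  b8: DF=∅

DF(b1) = ["b1", "b3", "b7", "b8"]

Answer: ["b1", "b3", "b7", "b8"]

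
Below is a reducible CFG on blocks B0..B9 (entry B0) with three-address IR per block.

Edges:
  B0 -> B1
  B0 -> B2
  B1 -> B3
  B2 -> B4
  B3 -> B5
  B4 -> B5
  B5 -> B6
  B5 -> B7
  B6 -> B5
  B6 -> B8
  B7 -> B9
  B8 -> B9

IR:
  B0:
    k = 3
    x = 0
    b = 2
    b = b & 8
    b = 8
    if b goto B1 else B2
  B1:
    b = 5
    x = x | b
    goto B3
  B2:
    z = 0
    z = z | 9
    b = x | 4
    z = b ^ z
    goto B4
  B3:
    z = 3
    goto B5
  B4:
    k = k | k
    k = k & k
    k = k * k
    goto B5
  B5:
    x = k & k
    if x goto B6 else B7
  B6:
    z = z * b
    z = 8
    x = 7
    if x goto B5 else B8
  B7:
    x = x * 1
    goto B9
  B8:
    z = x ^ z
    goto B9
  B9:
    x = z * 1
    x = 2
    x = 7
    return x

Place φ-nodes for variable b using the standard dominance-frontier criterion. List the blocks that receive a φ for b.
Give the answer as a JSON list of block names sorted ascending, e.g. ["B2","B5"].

idom tree: B1←B0 B2←B0 B3←B1 B4←B2 B5←B0 B6←B5 B7←B5 B8←B6 B9←B5
Dom∩ at merges:
  B5: preds {B3,B4,B6}: {B0,B1,B3} ∩ {B0,B2,B4} ∩ {B0,B5,B6} = {B0}; idom=B0
  B9: preds {B7,B8}: {B0,B5,B7} ∩ {B0,B5,B6,B8} = {B0,B5}; idom=B5

DF derivation:
  B5←B3: walk B3→B1 to B0
  B5←B4: walk B4→B2 to B0
  B5←B6: walk B6→B5 to B0
  B9←B7: walk B7 to B5
  B9←B8: walk B8→B6 to B5
  B0: DF=∅
  B1: DF={B5}
  B2: DF={B5}
  B3: DF={B5}
  B4: DF={B5}
  B5: DF={B5}
  B6: DF={B5,B9}
  B7: DF={B9}
  B8: DF={B9}
  B9: DF=∅

φ for b: defs {B0,B1,B2}
  DF⁺ = {B5}

Answer: ["B5"]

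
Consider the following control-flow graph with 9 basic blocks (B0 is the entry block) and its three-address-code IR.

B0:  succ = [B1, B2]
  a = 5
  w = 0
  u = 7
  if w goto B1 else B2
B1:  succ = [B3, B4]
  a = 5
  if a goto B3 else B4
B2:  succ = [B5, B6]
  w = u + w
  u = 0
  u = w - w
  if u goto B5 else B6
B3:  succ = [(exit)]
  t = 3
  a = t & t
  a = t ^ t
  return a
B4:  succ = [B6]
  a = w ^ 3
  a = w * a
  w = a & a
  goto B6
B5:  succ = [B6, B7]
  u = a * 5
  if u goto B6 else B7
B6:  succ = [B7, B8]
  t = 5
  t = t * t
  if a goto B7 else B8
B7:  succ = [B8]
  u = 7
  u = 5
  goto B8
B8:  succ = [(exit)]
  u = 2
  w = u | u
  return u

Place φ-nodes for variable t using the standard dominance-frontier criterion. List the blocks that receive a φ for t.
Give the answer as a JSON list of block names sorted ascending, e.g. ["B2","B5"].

idom tree: B1←B0 B2←B0 B3←B1 B4←B1 B5←B2 B6←B0 B7←B0 B8←B0
Join-block Dom:
  B6: preds {B2,B4,B5}: {B0,B2} ∩ {B0,B1,B4} ∩ {B0,B2,B5} = {B0}; idom=B0
  B7: preds {B5,B6}: {B0,B2,B5} ∩ {B0,B6} = {B0}; idom=B0
  B8: preds {B6,B7}: {B0,B6} ∩ {B0,B7} = {B0}; idom=B0

Frontier:
  B6←B2: walk B2 to B0
  B6←B4: walk B4→B1 to B0
  B6←B5: walk B5→B2 to B0
  B7←B5: walk B5→B2 to B0
  B7←B6: walk B6 to B0
  B8←B6: walk B6 to B0
  B8←B7: walk B7 to B0
  DF(B0)=∅
  DF(B1)={B6}
  DF(B2)={B6,B7}
  DF(B3)=∅
  DF(B4)={B6}
  DF(B5)={B6,B7}
  DF(B6)={B7,B8}
  DF(B7)={B8}
  DF(B8)=∅

φ for t: defs {B3,B6}
  DF⁺ = {B7,B8}

Answer: ["B7", "B8"]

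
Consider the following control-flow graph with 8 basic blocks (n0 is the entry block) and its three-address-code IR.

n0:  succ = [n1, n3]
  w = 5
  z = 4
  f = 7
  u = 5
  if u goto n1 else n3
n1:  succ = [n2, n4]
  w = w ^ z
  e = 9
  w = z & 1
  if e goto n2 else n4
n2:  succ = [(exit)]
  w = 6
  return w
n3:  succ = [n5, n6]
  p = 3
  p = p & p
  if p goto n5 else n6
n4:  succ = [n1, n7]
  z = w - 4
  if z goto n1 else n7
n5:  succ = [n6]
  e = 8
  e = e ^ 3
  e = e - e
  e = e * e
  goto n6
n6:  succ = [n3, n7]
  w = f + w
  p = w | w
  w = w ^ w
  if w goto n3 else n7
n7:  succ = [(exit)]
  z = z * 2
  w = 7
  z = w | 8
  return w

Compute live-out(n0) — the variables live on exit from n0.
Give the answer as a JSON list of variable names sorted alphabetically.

Block summaries:
  n0: {f,u,w,z} / ∅
  n1: {e,w} / {w,z}
  n2: {w} / ∅
  n3: {p} / ∅
  n4: {z} / {w}
  n5: {e} / ∅
  n6: {p,w} / {f,w}
  n7: {w,z} / {z}

Live sets:
  n0: in=∅ out={f,w,z}
  n1: in={w,z} out={w}
  n2: in=∅ out=∅
  n3: in={f,w,z} out={f,w,z}
  n4: in={w} out={w,z}
  n5: in={f,w,z} out={f,w,z}
  n6: in={f,w,z} out={f,w,z}
  n7: in={z} out=∅

live-out(n0) = ["f", "w", "z"]

Answer: ["f", "w", "z"]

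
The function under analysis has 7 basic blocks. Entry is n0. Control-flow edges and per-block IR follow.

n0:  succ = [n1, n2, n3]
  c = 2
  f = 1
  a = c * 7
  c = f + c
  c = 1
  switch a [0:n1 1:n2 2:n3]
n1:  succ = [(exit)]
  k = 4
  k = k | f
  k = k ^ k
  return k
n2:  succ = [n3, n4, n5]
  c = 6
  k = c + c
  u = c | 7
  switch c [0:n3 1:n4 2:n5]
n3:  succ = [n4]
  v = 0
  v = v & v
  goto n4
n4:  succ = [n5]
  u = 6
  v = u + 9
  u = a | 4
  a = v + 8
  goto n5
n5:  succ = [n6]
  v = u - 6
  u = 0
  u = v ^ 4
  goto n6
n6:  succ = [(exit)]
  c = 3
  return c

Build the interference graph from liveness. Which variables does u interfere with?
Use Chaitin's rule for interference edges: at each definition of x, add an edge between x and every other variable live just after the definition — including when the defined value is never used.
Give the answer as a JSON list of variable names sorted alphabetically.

Answer: ["a", "c", "v"]

Analysis:
Block summaries:
  n0: def={a,c,f} ue=∅
  n1: def={k} ue={f}
  n2: def={c,k,u} ue=∅
  n3: def={v} ue=∅
  n4: def={a,u,v} ue={a}
  n5: def={u,v} ue={u}
  n6: def={c} ue=∅

Live sets:
  n0 li=∅ lo={a,f}
  n1 li={f} lo=∅
  n2 li={a} lo={a,u}
  n3 li={a} lo={a}
  n4 li={a} lo={u}
  n5 li={u} lo=∅
  n6 li=∅ lo=∅

Conflict graph:
  a — {c,f,k,u,v}
  c — {a,f,k,u}
  f — {a,c,k}
  k — {a,c,f}
  u — {a,c,v}
  v — {a,u}

N(u) = ["a", "c", "v"]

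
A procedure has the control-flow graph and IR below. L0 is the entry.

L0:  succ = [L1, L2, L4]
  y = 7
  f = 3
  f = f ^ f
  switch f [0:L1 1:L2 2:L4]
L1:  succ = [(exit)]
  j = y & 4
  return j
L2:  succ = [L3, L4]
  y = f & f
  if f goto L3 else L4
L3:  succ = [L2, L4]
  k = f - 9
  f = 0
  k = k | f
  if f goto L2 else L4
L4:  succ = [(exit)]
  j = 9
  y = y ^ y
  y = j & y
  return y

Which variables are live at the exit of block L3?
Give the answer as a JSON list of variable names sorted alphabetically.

Answer: ["f", "y"]

Working:
Block summaries:
  L0: def={f,y} ue=∅
  L1: def={j} ue={y}
  L2: def={y} ue={f}
  L3: def={f,k} ue={f}
  L4: def={j,y} ue={y}

Backward fixpoint:
  L0: in=∅ out={f,y}
  L1: in={y} out=∅
  L2: in={f} out={f,y}
  L3: in={f,y} out={f,y}
  L4: in={y} out=∅

live-out(L3) = ["f", "y"]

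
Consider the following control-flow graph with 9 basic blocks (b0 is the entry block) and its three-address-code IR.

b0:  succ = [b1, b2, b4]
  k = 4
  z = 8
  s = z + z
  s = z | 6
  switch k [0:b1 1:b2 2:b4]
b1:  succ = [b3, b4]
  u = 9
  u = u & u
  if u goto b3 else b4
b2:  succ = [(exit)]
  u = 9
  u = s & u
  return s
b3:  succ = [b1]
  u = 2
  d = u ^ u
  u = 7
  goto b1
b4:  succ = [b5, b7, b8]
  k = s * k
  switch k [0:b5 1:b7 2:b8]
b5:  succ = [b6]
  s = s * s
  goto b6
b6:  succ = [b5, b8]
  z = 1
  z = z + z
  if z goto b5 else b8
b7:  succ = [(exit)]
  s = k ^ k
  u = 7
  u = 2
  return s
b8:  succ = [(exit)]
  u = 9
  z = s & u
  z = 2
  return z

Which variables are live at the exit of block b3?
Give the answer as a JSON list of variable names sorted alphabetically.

Block summaries:
  b0: {k,s,z} / ∅
  b1: {u} / ∅
  b2: {u} / {s}
  b3: {d,u} / ∅
  b4: {k} / {k,s}
  b5: {s} / {s}
  b6: {z} / ∅
  b7: {s,u} / {k}
  b8: {u,z} / {s}

Liveness:
  b0: in=∅ out={k,s}
  b1: in={k,s} out={k,s}
  b2: in={s} out=∅
  b3: in={k,s} out={k,s}
  b4: in={k,s} out={k,s}
  b5: in={s} out={s}
  b6: in={s} out={s}
  b7: in={k} out=∅
  b8: in={s} out=∅

live-out(b3) = ["k", "s"]

Answer: ["k", "s"]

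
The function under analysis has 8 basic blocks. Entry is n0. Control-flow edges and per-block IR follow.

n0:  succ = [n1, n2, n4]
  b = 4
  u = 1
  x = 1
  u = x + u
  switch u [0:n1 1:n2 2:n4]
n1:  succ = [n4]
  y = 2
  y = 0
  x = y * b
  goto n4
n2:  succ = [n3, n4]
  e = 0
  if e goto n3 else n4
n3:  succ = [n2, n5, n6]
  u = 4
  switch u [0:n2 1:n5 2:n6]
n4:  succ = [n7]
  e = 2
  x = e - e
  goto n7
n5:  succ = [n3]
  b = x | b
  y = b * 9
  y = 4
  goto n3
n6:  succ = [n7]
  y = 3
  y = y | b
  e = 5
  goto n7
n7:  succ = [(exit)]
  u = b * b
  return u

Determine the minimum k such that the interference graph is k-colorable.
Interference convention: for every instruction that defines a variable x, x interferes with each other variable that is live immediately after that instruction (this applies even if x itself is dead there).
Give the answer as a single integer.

Per-block:
  n0: {b,u,x} / ∅
  n1: {x,y} / {b}
  n2: {e} / ∅
  n3: {u} / ∅
  n4: {e,x} / ∅
  n5: {b,y} / {b,x}
  n6: {e,y} / {b}
  n7: {u} / {b}

Backward fixpoint:
  n0 li=∅ lo={b,x}
  n1 li={b} lo={b}
  n2 li={b,x} lo={b,x}
  n3 li={b,x} lo={b,x}
  n4 li={b} lo={b}
  n5 li={b,x} lo={b,x}
  n6 li={b} lo={b}
  n7 li={b} lo=∅

Interference:
  b↔{e,u,x,y}
  e↔{b,x}
  u↔{b,x}
  x↔{b,e,u,y}
  y↔{b,x}

Colouring:
  {b,e,x} pairwise interfere (3-clique) ⇒ χ ≥ 3
  3-colouring: c0={b}  c1={x}  c2={e,u,y}
  χ = 3

Answer: 3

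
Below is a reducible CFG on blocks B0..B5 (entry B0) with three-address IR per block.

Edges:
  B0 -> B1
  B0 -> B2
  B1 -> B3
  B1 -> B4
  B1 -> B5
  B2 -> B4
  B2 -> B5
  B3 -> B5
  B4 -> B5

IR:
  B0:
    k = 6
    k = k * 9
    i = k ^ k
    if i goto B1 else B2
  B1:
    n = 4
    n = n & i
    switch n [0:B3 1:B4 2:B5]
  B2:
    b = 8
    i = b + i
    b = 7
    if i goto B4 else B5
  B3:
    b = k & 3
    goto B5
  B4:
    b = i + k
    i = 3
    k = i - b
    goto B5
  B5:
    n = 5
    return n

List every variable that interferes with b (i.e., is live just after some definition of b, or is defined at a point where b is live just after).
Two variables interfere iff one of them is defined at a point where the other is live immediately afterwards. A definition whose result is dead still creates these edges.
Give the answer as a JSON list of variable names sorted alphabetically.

Per-block:
  B0: def={i,k} ue=∅
  B1: def={n} ue={i}
  B2: def={b,i} ue={i}
  B3: def={b} ue={k}
  B4: def={b,i,k} ue={i,k}
  B5: def={n} ue=∅

Live sets:
  B0: in=∅ out={i,k}
  B1: in={i,k} out={i,k}
  B2: in={i,k} out={i,k}
  B3: in={k} out=∅
  B4: in={i,k} out=∅
  B5: in=∅ out=∅

Interference:
  b: {i,k}
  i: {b,k,n}
  k: {b,i,n}
  n: {i,k}

N(b) = ["i", "k"]

Answer: ["i", "k"]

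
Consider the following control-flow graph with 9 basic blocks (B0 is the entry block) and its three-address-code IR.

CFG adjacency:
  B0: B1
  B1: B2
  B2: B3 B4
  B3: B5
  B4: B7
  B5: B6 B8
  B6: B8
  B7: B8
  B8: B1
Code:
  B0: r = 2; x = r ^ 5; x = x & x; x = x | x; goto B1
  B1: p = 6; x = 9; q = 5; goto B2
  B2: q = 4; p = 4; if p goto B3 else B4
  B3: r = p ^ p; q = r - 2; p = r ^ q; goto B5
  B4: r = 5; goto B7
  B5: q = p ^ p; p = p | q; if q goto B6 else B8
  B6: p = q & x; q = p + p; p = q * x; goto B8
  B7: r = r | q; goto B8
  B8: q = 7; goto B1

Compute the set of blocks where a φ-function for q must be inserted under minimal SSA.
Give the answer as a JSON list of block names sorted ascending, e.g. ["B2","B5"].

Answer: ["B1", "B8"]

Working:
idom tree: B1←B0 B2←B1 B3←B2 B4←B2 B5←B3 B6←B5 B7←B4 B8←B2
Dom∩ at merges:
  B1: preds {B0,B8}: {B0} ∩ {B0,B1,B2,B8} = {B0}; idom=B0
  B8: preds {B5,B6,B7}: {B0,B1,B2,B3,B5} ∩ {B0,B1,B2,B3,B5,B6} ∩ {B0,B1,B2,B4,B7} = {B0,B1,B2}; idom=B2

Frontier:
  B1←B0: walk · to B0
  B1←B8: walk B8→B2→B1 to B0
  B8←B5: walk B5→B3 to B2
  B8←B6: walk B6→B5→B3 to B2
  B8←B7: walk B7→B4 to B2
  DF(B0)=∅
  DF(B1)={B1}
  DF(B2)={B1}
  DF(B3)={B8}
  DF(B4)={B8}
  DF(B5)={B8}
  DF(B6)={B8}
  DF(B7)={B8}
  DF(B8)={B1}

φ for q: defs {B1,B2,B3,B5,B6,B8}
  DF⁺ = {B1,B8}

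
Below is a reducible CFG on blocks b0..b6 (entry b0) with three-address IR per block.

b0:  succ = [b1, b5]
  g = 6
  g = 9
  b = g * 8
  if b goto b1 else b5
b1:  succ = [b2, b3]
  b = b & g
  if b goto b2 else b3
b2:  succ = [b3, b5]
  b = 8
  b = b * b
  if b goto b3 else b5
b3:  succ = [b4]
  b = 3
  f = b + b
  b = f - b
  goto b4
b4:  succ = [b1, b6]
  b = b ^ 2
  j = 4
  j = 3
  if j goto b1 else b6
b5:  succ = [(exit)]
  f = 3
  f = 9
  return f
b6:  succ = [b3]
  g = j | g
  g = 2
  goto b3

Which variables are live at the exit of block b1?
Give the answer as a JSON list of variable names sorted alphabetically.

Block summaries:
  b0 def {b,g} use ∅
  b1 def {b} use {b,g}
  b2 def {b} use ∅
  b3 def {b,f} use ∅
  b4 def {b,j} use {b}
  b5 def {f} use ∅
  b6 def {g} use {g,j}

Live sets:
  b0: in=∅ out={b,g}
  b1: in={b,g} out={g}
  b2: in={g} out={g}
  b3: in={g} out={b,g}
  b4: in={b,g} out={b,g,j}
  b5: in=∅ out=∅
  b6: in={g,j} out={g}

live-out(b1) = ["g"]

Answer: ["g"]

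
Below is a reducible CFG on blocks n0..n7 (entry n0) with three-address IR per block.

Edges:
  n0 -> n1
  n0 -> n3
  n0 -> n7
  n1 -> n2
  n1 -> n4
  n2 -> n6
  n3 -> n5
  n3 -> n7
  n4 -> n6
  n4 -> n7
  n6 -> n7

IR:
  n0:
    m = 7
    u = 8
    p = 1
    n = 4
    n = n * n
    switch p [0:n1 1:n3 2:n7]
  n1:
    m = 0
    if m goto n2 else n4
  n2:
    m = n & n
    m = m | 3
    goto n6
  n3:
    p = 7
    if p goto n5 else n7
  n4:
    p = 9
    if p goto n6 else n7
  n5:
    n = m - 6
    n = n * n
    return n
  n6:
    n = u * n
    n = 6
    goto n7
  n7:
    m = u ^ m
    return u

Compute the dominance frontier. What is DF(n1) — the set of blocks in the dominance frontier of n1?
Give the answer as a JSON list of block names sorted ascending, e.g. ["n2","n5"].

idom tree: n1←n0 n2←n1 n3←n0 n4←n1 n5←n3 n6←n1 n7←n0
Join-block Dom:
  n6: preds {n2,n4}: {n0,n1,n2} ∩ {n0,n1,n4} = {n0,n1}; idom=n1
  n7: preds {n0,n3,n4,n6}: {n0} ∩ {n0,n3} ∩ {n0,n1,n4} ∩ {n0,n1,n6} = {n0}; idom=n0

DF walk-up:
  n6←n2: walk n2 to n1
  n6←n4: walk n4 to n1
  n7←n0: walk · to n0
  n7←n3: walk n3 to n0
  n7←n4: walk n4→n1 to n0
  n7←n6: walk n6→n1 to n0
  n0: DF=∅
  n1: DF={n7}
  n2: DF={n6}
  n3: DF={n7}
  n4: DF={n6,n7}
  n5: DF=∅
  n6: DF={n7}
  n7: DF=∅

DF(n1) = ["n7"]

Answer: ["n7"]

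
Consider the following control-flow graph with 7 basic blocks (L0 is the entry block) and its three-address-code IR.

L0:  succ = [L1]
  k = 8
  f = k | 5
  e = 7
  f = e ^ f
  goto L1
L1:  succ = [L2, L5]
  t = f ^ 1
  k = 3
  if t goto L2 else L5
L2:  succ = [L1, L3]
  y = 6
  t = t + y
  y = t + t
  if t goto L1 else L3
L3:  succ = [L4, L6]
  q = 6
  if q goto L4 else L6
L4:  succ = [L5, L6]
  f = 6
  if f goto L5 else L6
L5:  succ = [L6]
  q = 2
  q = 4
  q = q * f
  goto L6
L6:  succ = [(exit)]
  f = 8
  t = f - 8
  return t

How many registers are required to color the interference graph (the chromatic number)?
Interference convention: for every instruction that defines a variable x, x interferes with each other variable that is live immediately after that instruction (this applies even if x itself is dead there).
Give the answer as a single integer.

Block summaries:
  L0: def={e,f,k} ue=∅
  L1: def={k,t} ue={f}
  L2: def={t,y} ue={t}
  L3: def={q} ue=∅
  L4: def={f} ue=∅
  L5: def={q} ue={f}
  L6: def={f,t} ue=∅

Backward fixpoint:
  L0 li=∅ lo={f}
  L1 li={f} lo={f,t}
  L2 li={f,t} lo={f}
  L3 li=∅ lo=∅
  L4 li=∅ lo={f}
  L5 li={f} lo=∅
  L6 li=∅ lo=∅

Interfere edges:
  e: {f}
  f: {e,k,q,t,y}
  k: {f,t}
  q: {f}
  t: {f,k,y}
  y: {f,t}

Registers:
  clique {f,k,t} ⇒ need ≥ 3
  3-colouring: R0={f}  R1={e,q,t}  R2={k,y}
  χ = 3

Answer: 3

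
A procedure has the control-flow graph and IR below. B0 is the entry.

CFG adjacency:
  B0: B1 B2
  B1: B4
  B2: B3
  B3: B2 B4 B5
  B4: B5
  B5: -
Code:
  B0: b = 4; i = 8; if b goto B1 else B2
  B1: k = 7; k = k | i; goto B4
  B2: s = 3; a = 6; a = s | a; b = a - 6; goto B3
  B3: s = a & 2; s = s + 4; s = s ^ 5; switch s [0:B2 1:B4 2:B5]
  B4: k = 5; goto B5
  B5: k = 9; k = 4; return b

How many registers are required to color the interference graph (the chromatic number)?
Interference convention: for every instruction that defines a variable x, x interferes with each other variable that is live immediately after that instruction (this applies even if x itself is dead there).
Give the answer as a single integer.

Answer: 3

Derivation:
def/use:
  B0: {b,i} / ∅
  B1: {k} / {i}
  B2: {a,b,s} / ∅
  B3: {s} / {a}
  B4: {k} / ∅
  B5: {k} / {b}

Backward fixpoint:
  B0 li=∅ lo={b,i}
  B1 li={b,i} lo={b}
  B2 li=∅ lo={a,b}
  B3 li={a,b} lo={b}
  B4 li={b} lo={b}
  B5 li={b} lo=∅

Interfere edges:
  a — {b,s}
  b — {a,i,k,s}
  i — {b,k}
  k — {b,i}
  s — {a,b}

Chromatic number:
  clique {a,b,s} ⇒ need ≥ 3
  assign a→r1 b→r0 i→r1 k→r2 s→r2 — no edge inside a register ⇒ χ ≤ 3
  χ = 3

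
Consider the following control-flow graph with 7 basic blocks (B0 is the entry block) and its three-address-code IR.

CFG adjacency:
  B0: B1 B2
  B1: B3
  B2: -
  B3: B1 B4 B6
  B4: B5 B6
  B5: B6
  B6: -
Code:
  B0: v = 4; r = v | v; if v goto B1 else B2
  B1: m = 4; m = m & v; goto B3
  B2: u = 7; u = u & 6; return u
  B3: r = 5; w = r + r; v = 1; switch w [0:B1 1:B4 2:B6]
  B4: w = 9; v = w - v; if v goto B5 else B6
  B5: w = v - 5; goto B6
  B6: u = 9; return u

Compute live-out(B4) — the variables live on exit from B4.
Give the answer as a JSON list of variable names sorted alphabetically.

Answer: ["v"]

Analysis:
def/use:
  B0: def={r,v} ue=∅
  B1: def={m} ue={v}
  B2: def={u} ue=∅
  B3: def={r,v,w} ue=∅
  B4: def={v,w} ue={v}
  B5: def={w} ue={v}
  B6: def={u} ue=∅

Live sets:
  B0: in=∅ out={v}
  B1: in={v} out=∅
  B2: in=∅ out=∅
  B3: in=∅ out={v}
  B4: in={v} out={v}
  B5: in={v} out=∅
  B6: in=∅ out=∅

live-out(B4) = ["v"]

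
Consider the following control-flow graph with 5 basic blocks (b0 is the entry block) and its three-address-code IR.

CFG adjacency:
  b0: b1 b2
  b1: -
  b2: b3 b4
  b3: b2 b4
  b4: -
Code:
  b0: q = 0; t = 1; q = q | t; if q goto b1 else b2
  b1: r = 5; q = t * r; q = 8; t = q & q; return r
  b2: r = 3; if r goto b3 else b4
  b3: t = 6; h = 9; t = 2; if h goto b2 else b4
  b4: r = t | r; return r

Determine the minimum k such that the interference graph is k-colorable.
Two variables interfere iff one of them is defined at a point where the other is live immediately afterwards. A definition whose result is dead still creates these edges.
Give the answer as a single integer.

Answer: 3

Analysis:
Per-block:
  b0 def {q,t} use ∅
  b1 def {q,r,t} use {t}
  b2 def {r} use ∅
  b3 def {h,t} use ∅
  b4 def {r} use {r,t}

Backward fixpoint:
  b0: in=∅ out={t}
  b1: in={t} out=∅
  b2: in={t} out={r,t}
  b3: in={r} out={r,t}
  b4: in={r,t} out=∅

Interfere edges:
  h↔{r,t}
  q↔{r,t}
  r↔{h,q,t}
  t↔{h,q,r}

Colouring:
  lower bound: {h,r,t} mutually conflict ⇒ χ ≥ 3
  assign h→r2 q→r2 r→r0 t→r1 — no edge inside a register ⇒ χ ≤ 3
  χ = 3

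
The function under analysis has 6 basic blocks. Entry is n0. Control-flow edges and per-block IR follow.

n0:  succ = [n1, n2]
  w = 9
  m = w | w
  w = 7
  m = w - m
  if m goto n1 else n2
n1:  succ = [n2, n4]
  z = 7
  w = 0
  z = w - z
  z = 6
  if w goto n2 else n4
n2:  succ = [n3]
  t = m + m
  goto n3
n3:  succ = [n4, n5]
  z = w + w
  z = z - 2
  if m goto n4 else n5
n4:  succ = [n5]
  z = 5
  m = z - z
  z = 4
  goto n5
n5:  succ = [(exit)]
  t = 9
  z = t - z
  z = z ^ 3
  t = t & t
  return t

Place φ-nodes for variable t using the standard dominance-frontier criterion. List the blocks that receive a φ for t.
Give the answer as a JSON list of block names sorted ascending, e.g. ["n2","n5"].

idom tree: n1←n0 n2←n0 n3←n2 n4←n0 n5←n0
Dom at joins:
  n2: preds {n0,n1}: {n0} ∩ {n0,n1} = {n0}; idom=n0
  n4: preds {n1,n3}: {n0,n1} ∩ {n0,n2,n3} = {n0}; idom=n0
  n5: preds {n3,n4}: {n0,n2,n3} ∩ {n0,n4} = {n0}; idom=n0

DF derivation:
  n2←n0: walk · to n0
  n2←n1: walk n1 to n0
  n4←n1: walk n1 to n0
  n4←n3: walk n3→n2 to n0
  n5←n3: walk n3→n2 to n0
  n5←n4: walk n4 to n0
  n0: DF=∅
  n1: DF={n2,n4}
  n2: DF={n4,n5}
  n3: DF={n4,n5}
  n4: DF={n5}
  n5: DF=∅

φ for t: defs {n2,n5}
  DF⁺ = {n4,n5}

Answer: ["n4", "n5"]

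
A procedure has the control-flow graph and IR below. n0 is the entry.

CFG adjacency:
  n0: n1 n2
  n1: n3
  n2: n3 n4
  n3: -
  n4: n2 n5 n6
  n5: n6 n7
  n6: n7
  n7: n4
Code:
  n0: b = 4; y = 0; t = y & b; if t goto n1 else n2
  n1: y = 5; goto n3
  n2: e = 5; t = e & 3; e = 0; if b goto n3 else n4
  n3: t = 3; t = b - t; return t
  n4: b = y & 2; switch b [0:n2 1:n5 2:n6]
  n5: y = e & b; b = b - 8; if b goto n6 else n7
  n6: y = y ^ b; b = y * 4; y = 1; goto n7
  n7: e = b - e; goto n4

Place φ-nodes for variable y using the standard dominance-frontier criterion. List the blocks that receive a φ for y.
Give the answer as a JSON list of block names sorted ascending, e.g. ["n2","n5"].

idom tree: n1←n0 n2←n0 n3←n0 n4←n2 n5←n4 n6←n4 n7←n4
Dom∩ at merges:
  n2: preds {n0,n4}: {n0} ∩ {n0,n2,n4} = {n0}; idom=n0
  n3: preds {n1,n2}: {n0,n1} ∩ {n0,n2} = {n0}; idom=n0
  n4: preds {n2,n7}: {n0,n2} ∩ {n0,n2,n4,n7} = {n0,n2}; idom=n2
  n6: preds {n4,n5}: {n0,n2,n4} ∩ {n0,n2,n4,n5} = {n0,n2,n4}; idom=n4
  n7: preds {n5,n6}: {n0,n2,n4,n5} ∩ {n0,n2,n4,n6} = {n0,n2,n4}; idom=n4

DF derivation:
  join n2 pred n0: · stop@n0
  join n2 pred n4: n4→n2 stop@n0
  join n3 pred n1: n1 stop@n0
  join n3 pred n2: n2 stop@n0
  join n4 pred n2: · stop@n2
  join n4 pred n7: n7→n4 stop@n2
  join n6 pred n4: · stop@n4
  join n6 pred n5: n5 stop@n4
  join n7 pred n5: n5 stop@n4
  join n7 pred n6: n6 stop@n4
  n0 → ∅
  n1 → {n3}
  n2 → {n2,n3}
  n3 → ∅
  n4 → {n2,n4}
  n5 → {n6,n7}
  n6 → {n7}
  n7 → {n4}

φ for y: defs {n0,n1,n5,n6}
  DF⁺ = {n2,n3,n4,n6,n7}

Answer: ["n2", "n3", "n4", "n6", "n7"]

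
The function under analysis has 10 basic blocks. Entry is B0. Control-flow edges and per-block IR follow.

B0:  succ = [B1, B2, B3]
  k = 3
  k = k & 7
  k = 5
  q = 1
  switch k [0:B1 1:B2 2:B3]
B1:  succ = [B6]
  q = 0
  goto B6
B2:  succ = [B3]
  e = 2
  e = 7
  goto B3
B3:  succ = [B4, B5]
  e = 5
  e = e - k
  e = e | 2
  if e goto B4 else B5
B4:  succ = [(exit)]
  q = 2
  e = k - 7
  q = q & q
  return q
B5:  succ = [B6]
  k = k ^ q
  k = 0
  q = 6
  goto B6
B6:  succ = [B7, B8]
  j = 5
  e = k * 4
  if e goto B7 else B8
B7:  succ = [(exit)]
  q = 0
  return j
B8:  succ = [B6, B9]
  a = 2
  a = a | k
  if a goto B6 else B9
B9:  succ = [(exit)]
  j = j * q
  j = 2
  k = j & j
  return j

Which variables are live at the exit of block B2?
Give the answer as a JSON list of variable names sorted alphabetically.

def/use:
  B0: def={k,q} ue=∅
  B1: def={q} ue=∅
  B2: def={e} ue=∅
  B3: def={e} ue={k}
  B4: def={e,q} ue={k}
  B5: def={k,q} ue={k,q}
  B6: def={e,j} ue={k}
  B7: def={q} ue={j}
  B8: def={a} ue={k}
  B9: def={j,k} ue={j,q}

Live sets:
  live B0: ∅→{k,q}
  live B1: {k}→{k,q}
  live B2: {k,q}→{k,q}
  live B3: {k,q}→{k,q}
  live B4: {k}→∅
  live B5: {k,q}→{k,q}
  live B6: {k,q}→{j,k,q}
  live B7: {j}→∅
  live B8: {j,k,q}→{j,k,q}
  live B9: {j,q}→∅

live-out(B2) = ["k", "q"]

Answer: ["k", "q"]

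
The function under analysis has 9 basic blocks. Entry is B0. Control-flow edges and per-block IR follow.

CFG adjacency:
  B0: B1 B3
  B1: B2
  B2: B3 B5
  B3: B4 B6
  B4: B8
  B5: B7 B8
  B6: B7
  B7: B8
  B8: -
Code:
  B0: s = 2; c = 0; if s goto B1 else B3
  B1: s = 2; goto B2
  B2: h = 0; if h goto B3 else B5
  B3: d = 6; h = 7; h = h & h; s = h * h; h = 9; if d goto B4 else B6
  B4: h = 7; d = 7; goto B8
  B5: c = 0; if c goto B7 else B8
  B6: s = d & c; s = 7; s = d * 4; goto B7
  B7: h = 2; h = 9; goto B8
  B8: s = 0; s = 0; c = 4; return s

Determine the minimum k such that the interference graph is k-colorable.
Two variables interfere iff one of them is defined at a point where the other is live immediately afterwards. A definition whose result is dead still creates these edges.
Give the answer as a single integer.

def/use:
  B0: def={c,s} ue=∅
  B1: def={s} ue=∅
  B2: def={h} ue=∅
  B3: def={d,h,s} ue=∅
  B4: def={d,h} ue=∅
  B5: def={c} ue=∅
  B6: def={s} ue={c,d}
  B7: def={h} ue=∅
  B8: def={c,s} ue=∅

Live sets:
  B0: in=∅ out={c}
  B1: in={c} out={c}
  B2: in={c} out={c}
  B3: in={c} out={c,d}
  B4: in=∅ out=∅
  B5: in=∅ out=∅
  B6: in={c,d} out=∅
  B7: in=∅ out=∅
  B8: in=∅ out=∅

Conflict graph:
  c: {d,h,s}
  d: {c,h,s}
  h: {c,d}
  s: {c,d}

Colouring:
  {c,d,h} pairwise interfere (3-clique) ⇒ χ ≥ 3
  assign c→R0 d→R1 h→R2 s→R2 — no edge inside a register ⇒ χ ≤ 3
  χ = 3

Answer: 3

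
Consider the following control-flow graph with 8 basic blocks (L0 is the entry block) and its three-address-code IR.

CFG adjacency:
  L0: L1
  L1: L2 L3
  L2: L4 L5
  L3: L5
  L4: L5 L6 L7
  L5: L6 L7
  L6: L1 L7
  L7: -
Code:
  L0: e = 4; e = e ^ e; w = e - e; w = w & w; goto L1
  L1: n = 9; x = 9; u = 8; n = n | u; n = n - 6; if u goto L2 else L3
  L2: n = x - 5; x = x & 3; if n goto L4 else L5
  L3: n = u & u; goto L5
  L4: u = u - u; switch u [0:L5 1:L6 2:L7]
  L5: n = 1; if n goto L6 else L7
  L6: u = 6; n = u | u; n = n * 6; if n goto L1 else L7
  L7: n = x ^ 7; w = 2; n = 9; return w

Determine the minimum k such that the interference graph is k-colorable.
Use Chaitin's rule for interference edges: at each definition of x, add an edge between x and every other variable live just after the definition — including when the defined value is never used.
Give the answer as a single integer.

Per-block:
  L0: {e,w} / ∅
  L1: {n,u,x} / ∅
  L2: {n,x} / {x}
  L3: {n} / {u}
  L4: {u} / {u}
  L5: {n} / ∅
  L6: {n,u} / ∅
  L7: {n,w} / {x}

Backward fixpoint:
  L0 li=∅ lo=∅
  L1 li=∅ lo={u,x}
  L2 li={u,x} lo={u,x}
  L3 li={u,x} lo={x}
  L4 li={u,x} lo={x}
  L5 li={x} lo={x}
  L6 li={x} lo={x}
  L7 li={x} lo=∅

Interfere edges:
  e: ∅
  n: {u,w,x}
  u: {n,x}
  w: {n}
  x: {n,u}

Registers:
  clique {n,u,x} ⇒ need ≥ 3
  3-colouring: r0={e,n}  r1={u,w}  r2={x}
  χ = 3

Answer: 3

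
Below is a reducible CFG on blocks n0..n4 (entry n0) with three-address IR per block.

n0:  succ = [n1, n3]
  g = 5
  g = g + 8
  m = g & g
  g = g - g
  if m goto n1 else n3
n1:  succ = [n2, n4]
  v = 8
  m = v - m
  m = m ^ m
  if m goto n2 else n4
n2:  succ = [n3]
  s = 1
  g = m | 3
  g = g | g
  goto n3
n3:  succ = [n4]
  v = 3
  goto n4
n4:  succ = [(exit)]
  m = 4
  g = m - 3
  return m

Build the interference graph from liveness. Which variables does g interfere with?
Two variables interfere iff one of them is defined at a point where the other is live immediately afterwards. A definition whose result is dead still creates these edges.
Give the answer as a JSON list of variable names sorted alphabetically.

Per-block:
  n0 def {g,m} use ∅
  n1 def {m,v} use {m}
  n2 def {g,s} use {m}
  n3 def {v} use ∅
  n4 def {g,m} use ∅

Live sets:
  n0 li=∅ lo={m}
  n1 li={m} lo={m}
  n2 li={m} lo=∅
  n3 li=∅ lo=∅
  n4 li=∅ lo=∅

Interfere edges:
  g↔{m}
  m↔{g,s,v}
  s↔{m}
  v↔{m}

N(g) = ["m"]

Answer: ["m"]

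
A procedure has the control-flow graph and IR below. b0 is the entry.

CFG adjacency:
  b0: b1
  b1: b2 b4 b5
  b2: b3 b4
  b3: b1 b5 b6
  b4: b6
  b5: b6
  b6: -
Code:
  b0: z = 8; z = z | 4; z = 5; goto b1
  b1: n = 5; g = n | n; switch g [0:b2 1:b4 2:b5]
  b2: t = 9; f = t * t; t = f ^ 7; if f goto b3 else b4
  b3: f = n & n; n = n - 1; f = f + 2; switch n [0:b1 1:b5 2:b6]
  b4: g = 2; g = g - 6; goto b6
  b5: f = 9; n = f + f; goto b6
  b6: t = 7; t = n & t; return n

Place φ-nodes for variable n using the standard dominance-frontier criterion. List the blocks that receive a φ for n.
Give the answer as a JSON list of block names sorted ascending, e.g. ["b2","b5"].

idom tree: b1←b0 b2←b1 b3←b2 b4←b1 b5←b1 b6←b1
Dom∩ at merges:
  b1: preds {b0,b3}: {b0} ∩ {b0,b1,b2,b3} = {b0}; idom=b0
  b4: preds {b1,b2}: {b0,b1} ∩ {b0,b1,b2} = {b0,b1}; idom=b1
  b5: preds {b1,b3}: {b0,b1} ∩ {b0,b1,b2,b3} = {b0,b1}; idom=b1
  b6: preds {b3,b4,b5}: {b0,b1,b2,b3} ∩ {b0,b1,b4} ∩ {b0,b1,b5} = {b0,b1}; idom=b1

DF walk-up:
  b1←b0: walk · to b0
  b1←b3: walk b3→b2→b1 to b0
  b4←b1: walk · to b1
  b4←b2: walk b2 to b1
  b5←b1: walk · to b1
  b5←b3: walk b3→b2 to b1
  b6←b3: walk b3→b2 to b1
  b6←b4: walk b4 to b1
  b6←b5: walk b5 to b1
  b0: DF=∅
  b1: DF={b1}
  b2: DF={b1,b4,b5,b6}
  b3: DF={b1,b5,b6}
  b4: DF={b6}
  b5: DF={b6}
  b6: DF=∅

φ for n: defs {b1,b3,b5}
  DF⁺ = {b1,b5,b6}

Answer: ["b1", "b5", "b6"]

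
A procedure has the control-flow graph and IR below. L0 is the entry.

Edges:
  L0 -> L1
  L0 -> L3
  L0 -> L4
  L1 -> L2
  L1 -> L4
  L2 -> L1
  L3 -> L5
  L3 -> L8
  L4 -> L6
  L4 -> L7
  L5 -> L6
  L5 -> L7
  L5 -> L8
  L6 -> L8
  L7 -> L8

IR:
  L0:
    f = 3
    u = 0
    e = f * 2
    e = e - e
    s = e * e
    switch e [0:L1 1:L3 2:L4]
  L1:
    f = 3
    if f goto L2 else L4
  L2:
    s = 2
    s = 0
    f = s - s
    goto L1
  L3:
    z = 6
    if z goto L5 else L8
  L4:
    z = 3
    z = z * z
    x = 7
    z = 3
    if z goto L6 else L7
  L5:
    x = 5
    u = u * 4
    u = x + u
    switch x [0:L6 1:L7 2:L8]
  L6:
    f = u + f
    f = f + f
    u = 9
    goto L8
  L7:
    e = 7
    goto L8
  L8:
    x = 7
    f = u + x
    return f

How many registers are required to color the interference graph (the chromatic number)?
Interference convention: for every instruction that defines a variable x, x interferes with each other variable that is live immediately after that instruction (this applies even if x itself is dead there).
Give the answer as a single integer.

Answer: 4

Working:
Per-block:
  L0: {e,f,s,u} / ∅
  L1: {f} / ∅
  L2: {f,s} / ∅
  L3: {z} / ∅
  L4: {x,z} / ∅
  L5: {u,x} / {u}
  L6: {f,u} / {f,u}
  L7: {e} / ∅
  L8: {f,x} / {u}

Liveness:
  live L0: ∅→{f,u}
  live L1: {u}→{f,u}
  live L2: {u}→{u}
  live L3: {f,u}→{f,u}
  live L4: {f,u}→{f,u}
  live L5: {f,u}→{f,u}
  live L6: {f,u}→{u}
  live L7: {u}→{u}
  live L8: {u}→∅

Conflict graph:
  e — {f,s,u}
  f — {e,s,u,x,z}
  s — {e,f,u}
  u — {e,f,s,x,z}
  x — {f,u}
  z — {f,u}

Registers:
  lower bound: {e,f,s,u} mutually conflict ⇒ χ ≥ 4
  4-colouring: R0={f}  R1={u}  R2={e,x,z}  R3={s}
  χ = 4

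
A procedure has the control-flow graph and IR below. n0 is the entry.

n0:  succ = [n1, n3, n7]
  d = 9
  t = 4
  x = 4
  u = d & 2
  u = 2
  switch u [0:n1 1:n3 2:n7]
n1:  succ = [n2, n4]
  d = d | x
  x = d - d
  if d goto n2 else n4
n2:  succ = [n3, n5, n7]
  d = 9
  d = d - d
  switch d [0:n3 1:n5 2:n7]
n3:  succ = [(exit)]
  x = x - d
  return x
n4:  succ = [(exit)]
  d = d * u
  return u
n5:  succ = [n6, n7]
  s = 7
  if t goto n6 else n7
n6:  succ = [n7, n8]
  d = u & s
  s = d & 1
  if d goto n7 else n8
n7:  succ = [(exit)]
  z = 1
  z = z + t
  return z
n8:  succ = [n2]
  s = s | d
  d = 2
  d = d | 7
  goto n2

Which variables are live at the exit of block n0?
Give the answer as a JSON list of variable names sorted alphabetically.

Answer: ["d", "t", "u", "x"]

Working:
Block summaries:
  n0: {d,t,u,x} / ∅
  n1: {d,x} / {d,x}
  n2: {d} / ∅
  n3: {x} / {d,x}
  n4: {d} / {d,u}
  n5: {s} / {t}
  n6: {d,s} / {s,u}
  n7: {z} / {t}
  n8: {d,s} / {d,s}

Live sets:
  n0 li=∅ lo={d,t,u,x}
  n1 li={d,t,u,x} lo={d,t,u,x}
  n2 li={t,u,x} lo={d,t,u,x}
  n3 li={d,x} lo=∅
  n4 li={d,u} lo=∅
  n5 li={t,u,x} lo={s,t,u,x}
  n6 li={s,t,u,x} lo={d,s,t,u,x}
  n7 li={t} lo=∅
  n8 li={d,s,t,u,x} lo={t,u,x}

live-out(n0) = ["d", "t", "u", "x"]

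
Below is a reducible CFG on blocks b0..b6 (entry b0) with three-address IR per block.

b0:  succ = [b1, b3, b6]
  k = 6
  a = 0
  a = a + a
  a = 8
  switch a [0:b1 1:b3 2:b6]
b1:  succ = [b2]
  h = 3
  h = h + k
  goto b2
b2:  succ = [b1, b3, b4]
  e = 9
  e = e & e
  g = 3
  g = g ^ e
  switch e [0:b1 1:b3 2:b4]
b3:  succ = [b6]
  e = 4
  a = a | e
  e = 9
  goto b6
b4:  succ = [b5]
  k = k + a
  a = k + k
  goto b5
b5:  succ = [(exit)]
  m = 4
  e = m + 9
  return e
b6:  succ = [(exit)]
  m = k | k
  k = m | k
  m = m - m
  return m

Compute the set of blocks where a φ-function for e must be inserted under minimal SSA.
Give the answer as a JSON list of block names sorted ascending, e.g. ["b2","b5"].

Answer: ["b1", "b3", "b6"]

Derivation:
idom tree: b1←b0 b2←b1 b3←b0 b4←b2 b5←b4 b6←b0
Join-block Dom:
  b1: preds {b0,b2}: {b0} ∩ {b0,b1,b2} = {b0}; idom=b0
  b3: preds {b0,b2}: {b0} ∩ {b0,b1,b2} = {b0}; idom=b0
  b6: preds {b0,b3}: {b0} ∩ {b0,b3} = {b0}; idom=b0

DF derivation:
  b1←b0: walk · to b0
  b1←b2: walk b2→b1 to b0
  b3←b0: walk · to b0
  b3←b2: walk b2→b1 to b0
  b6←b0: walk · to b0
  b6←b3: walk b3 to b0
  DF(b0)=∅
  DF(b1)={b1,b3}
  DF(b2)={b1,b3}
  DF(b3)={b6}
  DF(b4)=∅
  DF(b5)=∅
  DF(b6)=∅

φ for e: defs {b2,b3,b5}
  DF⁺ = {b1,b3,b6}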